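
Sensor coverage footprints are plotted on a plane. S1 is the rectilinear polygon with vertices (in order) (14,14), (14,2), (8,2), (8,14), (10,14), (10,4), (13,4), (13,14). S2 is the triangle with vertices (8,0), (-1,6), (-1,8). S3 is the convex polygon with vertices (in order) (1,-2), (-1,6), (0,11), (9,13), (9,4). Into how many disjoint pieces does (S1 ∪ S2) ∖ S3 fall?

3

(S1 ∪ S2) ∖ S3 splits into 3 disjoint pieces (area 32.7361, area 0.3396, area 0.5055).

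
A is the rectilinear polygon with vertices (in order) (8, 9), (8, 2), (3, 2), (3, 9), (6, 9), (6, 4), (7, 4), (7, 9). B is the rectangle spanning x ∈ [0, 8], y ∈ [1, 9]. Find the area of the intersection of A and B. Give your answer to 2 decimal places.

30.00

The intersection is the polygon with vertices (8,2), (3,2), (3,9), (6,9), (6,4), (7,4), (7,9), (8,9).
By the shoelace formula its area is 30.00.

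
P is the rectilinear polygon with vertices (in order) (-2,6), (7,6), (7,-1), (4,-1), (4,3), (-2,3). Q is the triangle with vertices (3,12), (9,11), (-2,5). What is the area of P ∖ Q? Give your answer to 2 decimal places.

|P| = 39, |P∩Q| = 0.5595.
|P ∖ Q| = |P| − |P∩Q| = 39 − 0.5595 = 38.44.

38.44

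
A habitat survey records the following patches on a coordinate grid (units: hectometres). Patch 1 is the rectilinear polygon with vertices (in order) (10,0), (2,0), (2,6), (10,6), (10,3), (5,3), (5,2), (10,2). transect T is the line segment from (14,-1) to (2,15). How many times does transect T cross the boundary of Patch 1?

2

The segment meets the boundary at (8.75,6), (10,4.333).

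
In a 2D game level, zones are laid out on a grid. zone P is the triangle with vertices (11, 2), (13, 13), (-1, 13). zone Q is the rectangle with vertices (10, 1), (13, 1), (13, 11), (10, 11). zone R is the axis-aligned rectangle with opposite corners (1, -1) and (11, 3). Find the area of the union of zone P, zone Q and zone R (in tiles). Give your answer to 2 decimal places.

By inclusion–exclusion:
Individual areas: |zone P| = 77, |zone Q| = 30, |zone R| = 40.
|zone P∩zone Q| = 15.9053.
|zone P∩zone R| = 0.5455.
|zone Q∩zone R|: x∈[10,11], y∈[1,3] → 1·2 = 2.
|zone P∩zone Q∩zone R| = 0.5417.
|zone P ∪ zone Q ∪ zone R| = 147 − 18.4508 + 0.5417 = 129.09.

129.09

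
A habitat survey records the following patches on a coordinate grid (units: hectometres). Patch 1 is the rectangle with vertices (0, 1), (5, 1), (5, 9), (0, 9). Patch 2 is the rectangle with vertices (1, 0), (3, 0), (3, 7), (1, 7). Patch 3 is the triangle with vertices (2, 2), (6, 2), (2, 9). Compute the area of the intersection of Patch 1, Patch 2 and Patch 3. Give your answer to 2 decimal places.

5.00

The intersection is the polygon with vertices (3,7), (3,2), (2,2), (2,7).
By the shoelace formula its area is 5.00.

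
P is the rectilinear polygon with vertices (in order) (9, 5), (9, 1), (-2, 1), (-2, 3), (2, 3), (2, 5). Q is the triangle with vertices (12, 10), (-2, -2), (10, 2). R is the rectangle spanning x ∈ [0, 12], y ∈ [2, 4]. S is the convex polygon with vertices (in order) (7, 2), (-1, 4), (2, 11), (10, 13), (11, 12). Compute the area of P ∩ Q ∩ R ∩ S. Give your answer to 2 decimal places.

The intersection is the polygon with vertices (7.8,4), (7,2), (3.645,2.839), (5,4).
By the shoelace formula its area is 5.32.

5.32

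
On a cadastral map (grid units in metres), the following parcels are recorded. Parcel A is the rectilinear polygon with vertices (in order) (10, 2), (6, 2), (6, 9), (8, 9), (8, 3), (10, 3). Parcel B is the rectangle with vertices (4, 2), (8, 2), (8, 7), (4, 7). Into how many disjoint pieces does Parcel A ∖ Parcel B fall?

Parcel A ∖ Parcel B splits into 2 disjoint pieces (area 2, area 4).

2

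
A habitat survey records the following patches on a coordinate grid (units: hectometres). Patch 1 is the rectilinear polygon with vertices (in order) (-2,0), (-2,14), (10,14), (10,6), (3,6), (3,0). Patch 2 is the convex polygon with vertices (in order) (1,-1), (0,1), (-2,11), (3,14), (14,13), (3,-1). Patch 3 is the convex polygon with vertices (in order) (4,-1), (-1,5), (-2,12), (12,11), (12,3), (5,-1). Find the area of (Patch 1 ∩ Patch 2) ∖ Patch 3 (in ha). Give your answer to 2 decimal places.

27.13

|Patch 1 ∩ Patch 2| = 102.5909.
|(Patch 1 ∩ Patch 2) ∩ Patch 3| = 75.4649.
|(Patch 1 ∩ Patch 2) ∖ Patch 3| = 102.5909 − 75.4649 = 27.13.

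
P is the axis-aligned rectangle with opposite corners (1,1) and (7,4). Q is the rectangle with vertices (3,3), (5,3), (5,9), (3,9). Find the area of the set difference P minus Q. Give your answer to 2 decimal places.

16.00

|P∩Q|: x∈[3,5], y∈[3,4] → 2·1 = 2.
|P| = 18.
|P ∖ Q| = |P| − |P∩Q| = 18 − 2 = 16.00.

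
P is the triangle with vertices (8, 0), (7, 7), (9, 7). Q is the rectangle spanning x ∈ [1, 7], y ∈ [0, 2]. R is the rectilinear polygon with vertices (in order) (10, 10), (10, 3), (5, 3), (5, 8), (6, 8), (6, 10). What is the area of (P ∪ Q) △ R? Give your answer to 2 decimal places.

|P ∪ Q| = 19.
|(P ∪ Q) ∩ R| = 5.7143.
|(P ∪ Q) △ R| = 19 + 33 − 11.4286 = 40.57.

40.57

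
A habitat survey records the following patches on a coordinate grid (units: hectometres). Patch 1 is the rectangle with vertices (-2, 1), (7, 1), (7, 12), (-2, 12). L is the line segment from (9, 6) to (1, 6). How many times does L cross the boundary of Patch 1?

1

The segment meets the boundary at (7,6).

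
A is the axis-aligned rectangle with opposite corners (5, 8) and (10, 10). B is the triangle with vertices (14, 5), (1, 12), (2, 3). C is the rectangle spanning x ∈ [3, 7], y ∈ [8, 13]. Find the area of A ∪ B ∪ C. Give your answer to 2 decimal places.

By inclusion–exclusion:
Individual areas: |A| = 10, |B| = 55, |C| = 20.
|A∩B| = 3.1648.
|A∩C|: x∈[5,7], y∈[8,10] → 2·2 = 4.
|B∩C| = 7.3846.
|A∩B∩C| = 2.6154.
|A ∪ B ∪ C| = 85 − 14.5495 + 2.6154 = 73.07.

73.07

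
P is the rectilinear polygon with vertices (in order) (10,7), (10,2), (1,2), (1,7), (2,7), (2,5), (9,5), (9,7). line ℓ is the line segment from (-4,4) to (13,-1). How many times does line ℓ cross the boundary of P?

2

The segment meets the boundary at (1,2.529), (2.8,2).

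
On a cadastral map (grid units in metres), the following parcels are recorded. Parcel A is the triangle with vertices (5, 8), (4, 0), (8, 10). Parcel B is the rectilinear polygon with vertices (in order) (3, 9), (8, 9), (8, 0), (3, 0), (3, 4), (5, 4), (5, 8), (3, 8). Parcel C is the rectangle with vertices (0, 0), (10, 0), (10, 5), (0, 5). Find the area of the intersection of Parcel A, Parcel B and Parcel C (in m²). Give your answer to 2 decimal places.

The intersection is the polygon with vertices (5,4), (5,5), (6,5), (4,0), (4.5,4).
By the shoelace formula its area is 3.00.

3.00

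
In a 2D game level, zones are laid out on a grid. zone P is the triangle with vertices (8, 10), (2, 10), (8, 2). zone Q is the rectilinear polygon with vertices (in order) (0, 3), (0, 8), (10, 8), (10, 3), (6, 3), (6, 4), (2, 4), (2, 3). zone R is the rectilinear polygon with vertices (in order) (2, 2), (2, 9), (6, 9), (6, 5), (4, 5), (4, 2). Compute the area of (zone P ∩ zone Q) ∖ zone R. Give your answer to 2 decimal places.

|zone P ∩ zone Q| = 13.125.
|(zone P ∩ zone Q) ∩ zone R| = 4.125.
|(zone P ∩ zone Q) ∖ zone R| = 13.125 − 4.125 = 9.00.

9.00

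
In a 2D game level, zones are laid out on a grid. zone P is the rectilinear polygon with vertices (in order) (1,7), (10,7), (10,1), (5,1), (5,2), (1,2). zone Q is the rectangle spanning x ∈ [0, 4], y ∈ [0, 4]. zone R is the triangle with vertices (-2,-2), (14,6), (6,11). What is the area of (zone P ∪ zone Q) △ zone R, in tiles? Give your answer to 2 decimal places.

45.85

|zone P ∪ zone Q| = 60.
|(zone P ∪ zone Q) ∩ zone R| = 43.0769.
|(zone P ∪ zone Q) △ zone R| = 60 + 72 − 86.1538 = 45.85.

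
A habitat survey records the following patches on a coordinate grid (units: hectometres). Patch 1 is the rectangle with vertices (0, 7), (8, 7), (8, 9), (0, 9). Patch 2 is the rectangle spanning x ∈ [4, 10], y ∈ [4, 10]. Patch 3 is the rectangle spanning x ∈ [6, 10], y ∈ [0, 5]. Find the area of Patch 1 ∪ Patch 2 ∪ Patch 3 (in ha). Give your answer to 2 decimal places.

By inclusion–exclusion:
Individual areas: |Patch 1| = 16, |Patch 2| = 36, |Patch 3| = 20.
|Patch 1∩Patch 2|: x∈[4,8], y∈[7,9] → 4·2 = 8.
|Patch 1∩Patch 3| = 0 (no overlap).
|Patch 2∩Patch 3|: x∈[6,10], y∈[4,5] → 4·1 = 4.
|Patch 1∩Patch 2∩Patch 3| = 0.
|Patch 1 ∪ Patch 2 ∪ Patch 3| = 72 − 12 + 0 = 60.00.

60.00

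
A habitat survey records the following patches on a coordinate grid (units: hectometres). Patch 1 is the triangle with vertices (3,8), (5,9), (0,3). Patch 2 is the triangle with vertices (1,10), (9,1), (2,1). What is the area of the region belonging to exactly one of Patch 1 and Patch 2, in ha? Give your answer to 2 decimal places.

31.35

|Patch 1| = 3.5, |Patch 2| = 31.5, |Patch 1∩Patch 2| = 1.8242.
|Patch 1 △ Patch 2| = |Patch 1| + |Patch 2| − 2·|Patch 1∩Patch 2| = 3.5 + 31.5 − 3.6484 = 31.35.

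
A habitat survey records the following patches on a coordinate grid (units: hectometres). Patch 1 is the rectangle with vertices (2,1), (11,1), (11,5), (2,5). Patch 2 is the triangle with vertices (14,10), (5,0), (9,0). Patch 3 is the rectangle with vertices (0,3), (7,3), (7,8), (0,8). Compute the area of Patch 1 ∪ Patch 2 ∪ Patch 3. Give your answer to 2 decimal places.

By inclusion–exclusion:
Individual areas: |Patch 1| = 36, |Patch 2| = 20, |Patch 3| = 35.
|Patch 1∩Patch 2| = 10.95.
|Patch 1∩Patch 3|: x∈[2,7], y∈[3,5] → 5·2 = 10.
|Patch 2∩Patch 3| = 0.
|Patch 1∩Patch 2∩Patch 3| = 0.
|Patch 1 ∪ Patch 2 ∪ Patch 3| = 91 − 20.95 + 0 = 70.05.

70.05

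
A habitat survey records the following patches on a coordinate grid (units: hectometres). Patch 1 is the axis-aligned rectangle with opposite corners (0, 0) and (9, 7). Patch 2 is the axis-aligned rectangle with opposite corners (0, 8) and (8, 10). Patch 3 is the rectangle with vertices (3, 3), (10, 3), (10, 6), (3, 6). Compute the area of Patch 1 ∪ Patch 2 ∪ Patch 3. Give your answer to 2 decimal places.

By inclusion–exclusion:
Individual areas: |Patch 1| = 63, |Patch 2| = 16, |Patch 3| = 21.
|Patch 1∩Patch 2| = 0 (no overlap).
|Patch 1∩Patch 3|: x∈[3,9], y∈[3,6] → 6·3 = 18.
|Patch 2∩Patch 3| = 0 (no overlap).
|Patch 1∩Patch 2∩Patch 3| = 0.
|Patch 1 ∪ Patch 2 ∪ Patch 3| = 100 − 18 + 0 = 82.00.

82.00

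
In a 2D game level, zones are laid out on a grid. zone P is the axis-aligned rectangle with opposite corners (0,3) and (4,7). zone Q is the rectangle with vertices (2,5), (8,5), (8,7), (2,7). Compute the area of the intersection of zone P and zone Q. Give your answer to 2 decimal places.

4.00

|zone P∩zone Q|: x∈[2,4], y∈[5,7] → 2·2 = 4.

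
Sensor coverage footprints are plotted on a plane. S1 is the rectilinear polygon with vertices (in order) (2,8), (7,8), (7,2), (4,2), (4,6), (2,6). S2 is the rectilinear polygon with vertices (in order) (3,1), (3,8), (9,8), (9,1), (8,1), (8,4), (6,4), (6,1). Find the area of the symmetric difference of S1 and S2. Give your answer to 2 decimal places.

|S1| = 22, |S2| = 36, |S1∩S2| = 18.
|S1 △ S2| = |S1| + |S2| − 2·|S1∩S2| = 22 + 36 − 36 = 22.00.

22.00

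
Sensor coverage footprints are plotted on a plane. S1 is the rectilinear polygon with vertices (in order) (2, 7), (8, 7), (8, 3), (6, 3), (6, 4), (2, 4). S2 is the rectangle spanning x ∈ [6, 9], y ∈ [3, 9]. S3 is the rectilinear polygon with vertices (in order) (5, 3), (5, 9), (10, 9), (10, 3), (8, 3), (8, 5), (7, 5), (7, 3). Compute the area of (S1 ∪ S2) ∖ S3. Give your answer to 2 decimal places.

11.00

|S1 ∪ S2| = 30.
|(S1 ∪ S2) ∩ S3| = 19.
|(S1 ∪ S2) ∖ S3| = 30 − 19 = 11.00.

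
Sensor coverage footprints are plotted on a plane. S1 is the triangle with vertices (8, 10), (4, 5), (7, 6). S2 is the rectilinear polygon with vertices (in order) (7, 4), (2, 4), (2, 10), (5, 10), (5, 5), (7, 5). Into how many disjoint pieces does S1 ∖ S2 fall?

1

S1 ∖ S2 is a single connected region.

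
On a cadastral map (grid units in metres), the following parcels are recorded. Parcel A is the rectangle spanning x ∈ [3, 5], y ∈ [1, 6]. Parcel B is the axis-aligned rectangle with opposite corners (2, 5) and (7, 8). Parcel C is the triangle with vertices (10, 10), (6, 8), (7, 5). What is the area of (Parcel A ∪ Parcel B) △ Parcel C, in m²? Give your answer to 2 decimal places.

27.00

|Parcel A ∪ Parcel B| = 23.
|(Parcel A ∪ Parcel B) ∩ Parcel C| = 1.5.
|(Parcel A ∪ Parcel B) △ Parcel C| = 23 + 7 − 3 = 27.00.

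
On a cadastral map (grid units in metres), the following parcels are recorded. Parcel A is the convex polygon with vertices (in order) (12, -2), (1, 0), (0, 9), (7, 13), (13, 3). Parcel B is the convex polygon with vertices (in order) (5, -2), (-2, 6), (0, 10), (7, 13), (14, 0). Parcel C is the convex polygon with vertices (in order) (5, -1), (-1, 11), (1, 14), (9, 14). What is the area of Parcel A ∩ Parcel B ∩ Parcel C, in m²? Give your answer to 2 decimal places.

The intersection is the polygon with vertices (7,13), (8.159,10.847), (5.069,-0.74), (4.85,-0.7), (0,9).
By the shoelace formula its area is 55.24.

55.24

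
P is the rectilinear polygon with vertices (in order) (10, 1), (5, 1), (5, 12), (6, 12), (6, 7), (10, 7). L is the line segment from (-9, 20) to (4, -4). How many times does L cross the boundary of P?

0

The segment lies entirely outside P and never meets its boundary.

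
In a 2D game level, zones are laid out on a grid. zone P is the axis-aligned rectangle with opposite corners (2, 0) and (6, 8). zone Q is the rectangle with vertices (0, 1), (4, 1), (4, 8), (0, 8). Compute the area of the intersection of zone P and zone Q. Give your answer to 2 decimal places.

|zone P∩zone Q|: x∈[2,4], y∈[1,8] → 2·7 = 14.

14.00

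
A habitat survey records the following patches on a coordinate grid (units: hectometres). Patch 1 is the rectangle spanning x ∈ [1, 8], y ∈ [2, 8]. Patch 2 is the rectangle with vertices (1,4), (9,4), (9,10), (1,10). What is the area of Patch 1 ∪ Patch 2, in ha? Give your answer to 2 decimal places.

62.00

By inclusion–exclusion:
Individual areas: |Patch 1| = 42, |Patch 2| = 48.
|Patch 1∩Patch 2|: x∈[1,8], y∈[4,8] → 7·4 = 28.
|Patch 1 ∪ Patch 2| = 90 − 28 = 62.00.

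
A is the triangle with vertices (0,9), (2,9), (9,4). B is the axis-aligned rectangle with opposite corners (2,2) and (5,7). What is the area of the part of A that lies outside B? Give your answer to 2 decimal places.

|A| = 5, |A∩B| = 0.5302.
|A ∖ B| = |A| − |A∩B| = 5 − 0.5302 = 4.47.

4.47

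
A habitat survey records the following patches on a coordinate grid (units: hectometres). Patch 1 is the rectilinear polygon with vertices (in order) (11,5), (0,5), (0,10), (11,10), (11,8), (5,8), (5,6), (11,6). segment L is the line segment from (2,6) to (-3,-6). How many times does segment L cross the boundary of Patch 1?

1

The segment meets the boundary at (1.583,5).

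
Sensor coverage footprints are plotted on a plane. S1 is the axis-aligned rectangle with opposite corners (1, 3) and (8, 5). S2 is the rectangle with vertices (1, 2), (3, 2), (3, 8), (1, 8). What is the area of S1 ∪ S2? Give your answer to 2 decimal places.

By inclusion–exclusion:
Individual areas: |S1| = 14, |S2| = 12.
|S1∩S2|: x∈[1,3], y∈[3,5] → 2·2 = 4.
|S1 ∪ S2| = 26 − 4 = 22.00.

22.00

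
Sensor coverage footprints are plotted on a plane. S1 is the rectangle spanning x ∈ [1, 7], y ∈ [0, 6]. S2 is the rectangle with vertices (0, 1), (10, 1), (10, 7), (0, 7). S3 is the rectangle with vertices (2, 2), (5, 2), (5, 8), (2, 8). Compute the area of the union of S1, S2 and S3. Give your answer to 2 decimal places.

69.00

By inclusion–exclusion:
Individual areas: |S1| = 36, |S2| = 60, |S3| = 18.
|S1∩S2|: x∈[1,7], y∈[1,6] → 6·5 = 30.
|S1∩S3|: x∈[2,5], y∈[2,6] → 3·4 = 12.
|S2∩S3|: x∈[2,5], y∈[2,7] → 3·5 = 15.
|S1∩S2∩S3| = 12.
|S1 ∪ S2 ∪ S3| = 114 − 57 + 12 = 69.00.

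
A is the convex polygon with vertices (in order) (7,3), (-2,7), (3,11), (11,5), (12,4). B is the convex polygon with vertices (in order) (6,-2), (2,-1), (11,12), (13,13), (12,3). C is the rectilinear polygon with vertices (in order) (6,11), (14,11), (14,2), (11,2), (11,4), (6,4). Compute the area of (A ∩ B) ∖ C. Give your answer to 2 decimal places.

3.65

|A ∩ B| = 15.0283.
|(A ∩ B) ∩ C| = 11.3799.
|(A ∩ B) ∖ C| = 15.0283 − 11.3799 = 3.65.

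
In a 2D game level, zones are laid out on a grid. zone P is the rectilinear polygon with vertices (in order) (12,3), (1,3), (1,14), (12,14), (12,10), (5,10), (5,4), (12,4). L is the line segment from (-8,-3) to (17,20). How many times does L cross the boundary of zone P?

The segment meets the boundary at (10.478,14), (6.13,10), (5,8.96), (1,5.28).

4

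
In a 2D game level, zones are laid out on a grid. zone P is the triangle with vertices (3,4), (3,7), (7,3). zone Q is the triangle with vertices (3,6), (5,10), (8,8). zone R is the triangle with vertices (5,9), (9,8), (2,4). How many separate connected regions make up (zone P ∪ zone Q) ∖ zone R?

(zone P ∪ zone Q) ∖ zone R splits into 2 disjoint pieces (area 2.7, area 4.1234).

2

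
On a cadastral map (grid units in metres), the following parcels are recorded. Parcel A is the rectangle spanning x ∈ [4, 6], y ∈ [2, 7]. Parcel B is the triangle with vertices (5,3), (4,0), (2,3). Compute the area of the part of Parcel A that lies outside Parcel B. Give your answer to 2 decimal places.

|Parcel A| = 10, |Parcel A∩Parcel B| = 0.8333.
|Parcel A ∖ Parcel B| = |Parcel A| − |Parcel A∩Parcel B| = 10 − 0.8333 = 9.17.

9.17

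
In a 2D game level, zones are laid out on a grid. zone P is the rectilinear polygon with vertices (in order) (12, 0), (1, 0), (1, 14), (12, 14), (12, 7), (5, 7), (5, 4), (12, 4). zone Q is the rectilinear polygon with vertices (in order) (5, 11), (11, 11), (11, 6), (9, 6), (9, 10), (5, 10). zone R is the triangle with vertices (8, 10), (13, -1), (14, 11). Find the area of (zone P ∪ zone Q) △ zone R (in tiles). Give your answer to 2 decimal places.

|zone P ∪ zone Q| = 135.
|(zone P ∪ zone Q) ∩ zone R| = 14.4788.
|(zone P ∪ zone Q) △ zone R| = 135 + 35.5 − 28.9576 = 141.54.

141.54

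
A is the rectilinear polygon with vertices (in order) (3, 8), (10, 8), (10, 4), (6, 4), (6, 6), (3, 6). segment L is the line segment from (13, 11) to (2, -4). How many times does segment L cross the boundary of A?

The segment meets the boundary at (7.867,4), (10,6.909).

2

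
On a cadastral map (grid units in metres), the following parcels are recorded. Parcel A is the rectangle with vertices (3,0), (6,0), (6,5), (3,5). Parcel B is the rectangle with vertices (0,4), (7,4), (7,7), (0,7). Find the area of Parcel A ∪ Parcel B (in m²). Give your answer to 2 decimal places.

33.00

By inclusion–exclusion:
Individual areas: |Parcel A| = 15, |Parcel B| = 21.
|Parcel A∩Parcel B|: x∈[3,6], y∈[4,5] → 3·1 = 3.
|Parcel A ∪ Parcel B| = 36 − 3 = 33.00.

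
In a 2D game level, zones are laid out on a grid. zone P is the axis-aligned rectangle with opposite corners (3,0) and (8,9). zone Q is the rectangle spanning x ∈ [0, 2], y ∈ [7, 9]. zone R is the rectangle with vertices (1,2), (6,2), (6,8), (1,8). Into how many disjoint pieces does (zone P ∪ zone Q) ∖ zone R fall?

(zone P ∪ zone Q) ∖ zone R splits into 2 disjoint pieces (area 27, area 3).

2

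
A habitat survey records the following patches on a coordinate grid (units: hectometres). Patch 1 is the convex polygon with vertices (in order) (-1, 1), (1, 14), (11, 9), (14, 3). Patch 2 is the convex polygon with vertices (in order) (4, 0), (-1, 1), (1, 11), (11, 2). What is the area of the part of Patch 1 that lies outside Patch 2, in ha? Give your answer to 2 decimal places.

62.43

|Patch 1| = 118, |Patch 1∩Patch 2| = 55.5742.
|Patch 1 ∖ Patch 2| = |Patch 1| − |Patch 1∩Patch 2| = 118 − 55.5742 = 62.43.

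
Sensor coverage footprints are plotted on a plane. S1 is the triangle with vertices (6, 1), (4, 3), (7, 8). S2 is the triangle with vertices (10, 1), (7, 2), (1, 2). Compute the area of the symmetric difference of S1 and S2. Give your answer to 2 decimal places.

|S1| = 8, |S2| = 3, |S1∩S2| = 0.4464.
|S1 △ S2| = |S1| + |S2| − 2·|S1∩S2| = 8 + 3 − 0.8929 = 10.11.

10.11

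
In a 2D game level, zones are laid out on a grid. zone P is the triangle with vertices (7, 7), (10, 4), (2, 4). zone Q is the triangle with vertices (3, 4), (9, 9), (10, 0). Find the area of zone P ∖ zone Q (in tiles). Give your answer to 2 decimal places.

|zone P| = 12, |zone P∩zone Q| = 10.8175.
|zone P ∖ zone Q| = |zone P| − |zone P∩zone Q| = 12 − 10.8175 = 1.18.

1.18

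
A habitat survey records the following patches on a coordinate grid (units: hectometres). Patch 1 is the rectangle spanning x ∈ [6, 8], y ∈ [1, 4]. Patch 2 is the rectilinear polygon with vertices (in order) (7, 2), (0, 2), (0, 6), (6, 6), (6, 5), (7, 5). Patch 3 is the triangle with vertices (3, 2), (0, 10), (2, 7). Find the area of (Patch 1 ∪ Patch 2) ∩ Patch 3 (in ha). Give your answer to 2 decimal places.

1.40

The region (Patch 1 ∪ Patch 2) ∩ Patch 3 is the polygon with vertices (2.2,6), (3,2), (1.5,6).
By the shoelace formula its area is 1.40.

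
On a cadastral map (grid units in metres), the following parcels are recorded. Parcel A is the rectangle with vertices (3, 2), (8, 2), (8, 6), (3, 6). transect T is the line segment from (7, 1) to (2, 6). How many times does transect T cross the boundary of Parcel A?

2

The segment meets the boundary at (3,5), (6,2).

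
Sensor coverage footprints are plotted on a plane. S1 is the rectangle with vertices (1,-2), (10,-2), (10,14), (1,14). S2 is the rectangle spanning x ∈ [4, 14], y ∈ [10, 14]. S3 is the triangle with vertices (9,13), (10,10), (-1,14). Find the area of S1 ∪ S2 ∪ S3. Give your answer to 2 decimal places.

By inclusion–exclusion:
Individual areas: |S1| = 144, |S2| = 40, |S3| = 14.5.
|S1∩S2|: x∈[4,10], y∈[10,14] → 6·4 = 24.
|S1∩S3| = 13.9727.
|S2∩S3| = 11.2045.
|S1∩S2∩S3| = 11.2045.
|S1 ∪ S2 ∪ S3| = 198.5 − 49.1773 + 11.2045 = 160.53.

160.53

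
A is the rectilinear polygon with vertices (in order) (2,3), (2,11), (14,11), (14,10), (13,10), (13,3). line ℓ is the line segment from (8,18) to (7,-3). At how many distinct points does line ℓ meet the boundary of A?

2

The segment meets the boundary at (7.286,3), (7.667,11).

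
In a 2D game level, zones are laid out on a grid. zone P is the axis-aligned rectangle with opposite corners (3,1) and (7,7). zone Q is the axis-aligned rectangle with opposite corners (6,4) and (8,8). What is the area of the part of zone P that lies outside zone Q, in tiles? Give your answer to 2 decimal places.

21.00

|zone P∩zone Q|: x∈[6,7], y∈[4,7] → 1·3 = 3.
|zone P| = 24.
|zone P ∖ zone Q| = |zone P| − |zone P∩zone Q| = 24 − 3 = 21.00.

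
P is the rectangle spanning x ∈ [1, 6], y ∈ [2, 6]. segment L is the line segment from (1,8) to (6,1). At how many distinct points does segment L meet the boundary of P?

2

The segment meets the boundary at (5.286,2), (2.429,6).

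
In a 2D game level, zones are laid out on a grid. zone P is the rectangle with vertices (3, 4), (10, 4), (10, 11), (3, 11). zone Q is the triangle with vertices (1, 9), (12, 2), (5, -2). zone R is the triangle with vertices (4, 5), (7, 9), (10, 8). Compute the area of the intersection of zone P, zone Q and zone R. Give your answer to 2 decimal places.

0.81

The intersection is the polygon with vertices (5.84,5.92), (4,5), (5.061,6.415).
By the shoelace formula its area is 0.81.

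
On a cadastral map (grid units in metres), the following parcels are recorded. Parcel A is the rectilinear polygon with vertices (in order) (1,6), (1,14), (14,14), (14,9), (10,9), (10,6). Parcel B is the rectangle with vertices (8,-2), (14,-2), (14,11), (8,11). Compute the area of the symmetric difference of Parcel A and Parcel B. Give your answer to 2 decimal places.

134.00

|Parcel A| = 92, |Parcel B| = 78, |Parcel A∩Parcel B| = 18.
|Parcel A △ Parcel B| = |Parcel A| + |Parcel B| − 2·|Parcel A∩Parcel B| = 92 + 78 − 36 = 134.00.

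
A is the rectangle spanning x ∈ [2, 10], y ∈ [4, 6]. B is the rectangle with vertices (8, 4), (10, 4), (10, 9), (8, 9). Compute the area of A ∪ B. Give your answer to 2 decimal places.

By inclusion–exclusion:
Individual areas: |A| = 16, |B| = 10.
|A∩B|: x∈[8,10], y∈[4,6] → 2·2 = 4.
|A ∪ B| = 26 − 4 = 22.00.

22.00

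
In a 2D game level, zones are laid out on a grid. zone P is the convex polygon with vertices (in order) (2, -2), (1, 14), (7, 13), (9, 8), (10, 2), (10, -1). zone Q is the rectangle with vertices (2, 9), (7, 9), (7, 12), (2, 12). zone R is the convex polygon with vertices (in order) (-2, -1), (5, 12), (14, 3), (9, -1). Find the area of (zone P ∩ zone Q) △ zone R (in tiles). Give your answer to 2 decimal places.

|zone P ∩ zone Q| = 15.
|(zone P ∩ zone Q) ∩ zone R| = 6.4231.
|(zone P ∩ zone Q) △ zone R| = 15 + 112 − 12.8462 = 114.15.

114.15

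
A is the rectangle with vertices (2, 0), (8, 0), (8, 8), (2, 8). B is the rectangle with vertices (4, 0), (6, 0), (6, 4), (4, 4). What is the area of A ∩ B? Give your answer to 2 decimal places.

8.00

|A∩B|: x∈[4,6], y∈[0,4] → 2·4 = 8.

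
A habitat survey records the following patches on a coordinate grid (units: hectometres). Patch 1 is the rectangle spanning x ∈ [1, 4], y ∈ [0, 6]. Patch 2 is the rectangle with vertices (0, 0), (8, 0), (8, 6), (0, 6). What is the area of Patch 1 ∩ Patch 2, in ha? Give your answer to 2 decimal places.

18.00

|Patch 1∩Patch 2|: x∈[1,4], y∈[0,6] → 3·6 = 18.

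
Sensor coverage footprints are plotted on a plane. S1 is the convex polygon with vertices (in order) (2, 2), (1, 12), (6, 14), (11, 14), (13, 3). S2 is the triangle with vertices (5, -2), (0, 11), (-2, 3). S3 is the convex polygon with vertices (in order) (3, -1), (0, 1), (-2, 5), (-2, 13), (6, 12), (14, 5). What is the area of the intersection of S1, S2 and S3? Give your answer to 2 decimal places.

The intersection is the polygon with vertices (3.412,2.128), (2,2), (1.486,7.135).
By the shoelace formula its area is 3.66.

3.66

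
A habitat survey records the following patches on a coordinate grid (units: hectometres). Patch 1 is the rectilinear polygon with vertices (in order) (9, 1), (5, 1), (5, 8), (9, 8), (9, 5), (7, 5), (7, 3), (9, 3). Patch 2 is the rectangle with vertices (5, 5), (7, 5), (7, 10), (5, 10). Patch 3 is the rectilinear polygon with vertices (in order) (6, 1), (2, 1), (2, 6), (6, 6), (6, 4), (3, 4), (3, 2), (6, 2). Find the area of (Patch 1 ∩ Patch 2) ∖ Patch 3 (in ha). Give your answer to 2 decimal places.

5.00

|Patch 1 ∩ Patch 2| = 6.
|(Patch 1 ∩ Patch 2) ∩ Patch 3| = 1.
|(Patch 1 ∩ Patch 2) ∖ Patch 3| = 6 − 1 = 5.00.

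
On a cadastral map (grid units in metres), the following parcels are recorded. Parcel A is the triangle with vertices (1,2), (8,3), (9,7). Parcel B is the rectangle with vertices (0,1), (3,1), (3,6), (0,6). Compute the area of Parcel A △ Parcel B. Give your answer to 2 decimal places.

|Parcel A| = 13.5, |Parcel B| = 15, |Parcel A∩Parcel B| = 0.9643.
|Parcel A △ Parcel B| = |Parcel A| + |Parcel B| − 2·|Parcel A∩Parcel B| = 13.5 + 15 − 1.9286 = 26.57.

26.57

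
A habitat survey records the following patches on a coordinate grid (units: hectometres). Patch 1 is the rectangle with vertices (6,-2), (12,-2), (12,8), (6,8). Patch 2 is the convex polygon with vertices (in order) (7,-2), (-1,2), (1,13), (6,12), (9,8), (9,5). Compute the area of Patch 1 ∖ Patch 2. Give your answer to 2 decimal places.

37.25

|Patch 1| = 60, |Patch 1∩Patch 2| = 22.75.
|Patch 1 ∖ Patch 2| = |Patch 1| − |Patch 1∩Patch 2| = 60 − 22.75 = 37.25.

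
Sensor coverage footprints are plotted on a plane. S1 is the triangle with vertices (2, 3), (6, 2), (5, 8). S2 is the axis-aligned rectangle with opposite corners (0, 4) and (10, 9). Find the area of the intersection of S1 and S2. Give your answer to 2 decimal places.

The intersection is the polygon with vertices (5,8), (5.667,4), (2.6,4).
By the shoelace formula its area is 6.13.

6.13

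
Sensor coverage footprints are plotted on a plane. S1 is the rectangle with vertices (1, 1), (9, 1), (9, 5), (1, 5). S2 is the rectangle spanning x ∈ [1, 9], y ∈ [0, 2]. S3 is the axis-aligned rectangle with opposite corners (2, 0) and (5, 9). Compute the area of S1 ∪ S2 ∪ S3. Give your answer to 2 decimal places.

52.00

By inclusion–exclusion:
Individual areas: |S1| = 32, |S2| = 16, |S3| = 27.
|S1∩S2|: x∈[1,9], y∈[1,2] → 8·1 = 8.
|S1∩S3|: x∈[2,5], y∈[1,5] → 3·4 = 12.
|S2∩S3|: x∈[2,5], y∈[0,2] → 3·2 = 6.
|S1∩S2∩S3| = 3.
|S1 ∪ S2 ∪ S3| = 75 − 26 + 3 = 52.00.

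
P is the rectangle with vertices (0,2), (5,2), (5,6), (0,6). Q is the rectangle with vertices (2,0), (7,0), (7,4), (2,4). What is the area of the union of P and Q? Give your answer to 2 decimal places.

34.00

By inclusion–exclusion:
Individual areas: |P| = 20, |Q| = 20.
|P∩Q|: x∈[2,5], y∈[2,4] → 3·2 = 6.
|P ∪ Q| = 40 − 6 = 34.00.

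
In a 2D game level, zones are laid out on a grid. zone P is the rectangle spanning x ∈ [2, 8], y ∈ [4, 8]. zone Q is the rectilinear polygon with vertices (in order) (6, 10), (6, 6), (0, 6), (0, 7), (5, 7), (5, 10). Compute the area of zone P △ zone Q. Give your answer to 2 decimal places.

|zone P| = 24, |zone Q| = 9, |zone P∩zone Q| = 5.
|zone P △ zone Q| = |zone P| + |zone Q| − 2·|zone P∩zone Q| = 24 + 9 − 10 = 23.00.

23.00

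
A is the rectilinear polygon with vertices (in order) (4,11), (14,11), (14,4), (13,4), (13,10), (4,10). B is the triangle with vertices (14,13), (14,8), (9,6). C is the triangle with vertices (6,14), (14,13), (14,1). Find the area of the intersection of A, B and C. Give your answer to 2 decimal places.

3.99

The intersection is the polygon with vertices (14,8), (13,7.6), (13,10), (11.857,10), (12.571,11), (14,11).
By the shoelace formula its area is 3.99.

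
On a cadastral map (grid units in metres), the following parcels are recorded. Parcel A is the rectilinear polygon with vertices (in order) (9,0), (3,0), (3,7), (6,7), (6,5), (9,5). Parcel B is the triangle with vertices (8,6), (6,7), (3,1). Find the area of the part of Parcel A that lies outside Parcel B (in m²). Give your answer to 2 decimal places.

|Parcel A| = 36, |Parcel A∩Parcel B| = 5.
|Parcel A ∖ Parcel B| = |Parcel A| − |Parcel A∩Parcel B| = 36 − 5 = 31.00.

31.00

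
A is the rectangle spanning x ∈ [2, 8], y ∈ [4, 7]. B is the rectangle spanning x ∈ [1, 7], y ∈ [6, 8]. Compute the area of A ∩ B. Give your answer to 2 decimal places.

5.00

|A∩B|: x∈[2,7], y∈[6,7] → 5·1 = 5.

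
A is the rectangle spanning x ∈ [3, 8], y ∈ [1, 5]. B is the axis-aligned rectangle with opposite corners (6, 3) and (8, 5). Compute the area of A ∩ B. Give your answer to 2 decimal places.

4.00

|A∩B|: x∈[6,8], y∈[3,5] → 2·2 = 4.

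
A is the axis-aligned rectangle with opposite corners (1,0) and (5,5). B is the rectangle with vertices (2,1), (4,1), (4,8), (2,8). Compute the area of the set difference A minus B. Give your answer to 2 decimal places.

12.00

|A∩B|: x∈[2,4], y∈[1,5] → 2·4 = 8.
|A| = 20.
|A ∖ B| = |A| − |A∩B| = 20 − 8 = 12.00.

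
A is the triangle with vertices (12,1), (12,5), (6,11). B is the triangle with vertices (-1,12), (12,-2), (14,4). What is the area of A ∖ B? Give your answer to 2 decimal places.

|A| = 12, |A∩B| = 7.2913.
|A ∖ B| = |A| − |A∩B| = 12 − 7.2913 = 4.71.

4.71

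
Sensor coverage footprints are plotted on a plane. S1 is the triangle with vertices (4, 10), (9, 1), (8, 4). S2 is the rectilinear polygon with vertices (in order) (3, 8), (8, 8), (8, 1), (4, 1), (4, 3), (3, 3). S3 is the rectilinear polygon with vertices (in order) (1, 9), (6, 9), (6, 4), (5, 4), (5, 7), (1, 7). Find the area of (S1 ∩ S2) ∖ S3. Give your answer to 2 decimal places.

|S1 ∩ S2| = 2.1778.
|(S1 ∩ S2) ∩ S3| = 0.3778.
|(S1 ∩ S2) ∖ S3| = 2.1778 − 0.3778 = 1.80.

1.80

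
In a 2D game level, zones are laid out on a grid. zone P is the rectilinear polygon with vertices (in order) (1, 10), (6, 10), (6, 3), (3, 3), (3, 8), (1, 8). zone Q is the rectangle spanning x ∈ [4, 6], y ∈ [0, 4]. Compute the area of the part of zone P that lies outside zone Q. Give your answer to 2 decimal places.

|zone P| = 25, |zone P∩zone Q| = 2.
|zone P ∖ zone Q| = |zone P| − |zone P∩zone Q| = 25 − 2 = 23.00.

23.00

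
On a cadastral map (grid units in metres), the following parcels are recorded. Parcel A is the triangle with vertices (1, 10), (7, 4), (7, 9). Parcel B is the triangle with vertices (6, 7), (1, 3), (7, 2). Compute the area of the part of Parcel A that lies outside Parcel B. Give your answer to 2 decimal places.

|Parcel A| = 15, |Parcel A∩Parcel B| = 1.6111.
|Parcel A ∖ Parcel B| = |Parcel A| − |Parcel A∩Parcel B| = 15 − 1.6111 = 13.39.

13.39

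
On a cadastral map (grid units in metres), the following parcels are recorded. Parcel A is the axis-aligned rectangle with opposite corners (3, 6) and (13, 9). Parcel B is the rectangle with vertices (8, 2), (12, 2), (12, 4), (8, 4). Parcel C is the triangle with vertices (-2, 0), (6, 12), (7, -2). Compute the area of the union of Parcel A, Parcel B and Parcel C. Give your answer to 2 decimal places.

By inclusion–exclusion:
Individual areas: |Parcel A| = 30, |Parcel B| = 8, |Parcel C| = 62.
|Parcel A∩Parcel B| = 0 (no overlap).
|Parcel A∩Parcel C| = 9.2143.
|Parcel B∩Parcel C| = 0.
|Parcel A∩Parcel B∩Parcel C| = 0.
|Parcel A ∪ Parcel B ∪ Parcel C| = 100 − 9.2143 + 0 = 90.79.

90.79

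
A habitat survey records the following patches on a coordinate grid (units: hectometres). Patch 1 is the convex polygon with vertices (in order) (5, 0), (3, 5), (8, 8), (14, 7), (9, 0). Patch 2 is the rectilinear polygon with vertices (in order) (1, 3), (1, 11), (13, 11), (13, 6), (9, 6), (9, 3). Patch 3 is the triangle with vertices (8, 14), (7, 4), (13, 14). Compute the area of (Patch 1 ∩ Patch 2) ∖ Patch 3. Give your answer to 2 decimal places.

|Patch 1 ∩ Patch 2| = 27.6167.
|(Patch 1 ∩ Patch 2) ∩ Patch 3| = 3.7366.
|(Patch 1 ∩ Patch 2) ∖ Patch 3| = 27.6167 − 3.7366 = 23.88.

23.88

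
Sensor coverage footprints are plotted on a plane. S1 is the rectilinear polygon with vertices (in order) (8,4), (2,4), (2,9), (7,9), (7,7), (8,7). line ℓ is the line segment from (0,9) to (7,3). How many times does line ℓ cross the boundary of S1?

2

The segment meets the boundary at (5.833,4), (2,7.286).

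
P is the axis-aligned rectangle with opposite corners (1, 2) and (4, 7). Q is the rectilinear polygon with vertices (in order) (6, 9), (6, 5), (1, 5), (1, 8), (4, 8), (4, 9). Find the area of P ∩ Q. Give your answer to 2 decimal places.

The intersection is the polygon with vertices (4,7), (4,5), (1,5), (1,7).
By the shoelace formula its area is 6.00.

6.00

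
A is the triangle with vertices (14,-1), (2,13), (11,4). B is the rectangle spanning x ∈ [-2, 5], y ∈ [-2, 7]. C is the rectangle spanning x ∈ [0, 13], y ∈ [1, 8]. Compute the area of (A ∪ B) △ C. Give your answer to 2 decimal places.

|A ∪ B| = 72.
|(A ∪ B) ∩ C| = 36.7.
|(A ∪ B) △ C| = 72 + 91 − 73.4 = 89.60.

89.60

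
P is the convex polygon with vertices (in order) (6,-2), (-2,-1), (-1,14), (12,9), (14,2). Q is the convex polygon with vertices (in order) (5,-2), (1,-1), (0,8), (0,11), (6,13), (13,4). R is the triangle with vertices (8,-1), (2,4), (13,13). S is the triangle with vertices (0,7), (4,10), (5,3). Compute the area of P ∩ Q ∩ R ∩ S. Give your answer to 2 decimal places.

2.92

The intersection is the polygon with vertices (4.558,6.093), (5,3), (2.865,4.708).
By the shoelace formula its area is 2.92.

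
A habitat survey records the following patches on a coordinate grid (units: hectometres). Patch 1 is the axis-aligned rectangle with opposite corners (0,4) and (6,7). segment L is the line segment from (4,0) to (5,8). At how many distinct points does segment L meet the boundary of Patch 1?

2

The segment meets the boundary at (4.5,4), (4.875,7).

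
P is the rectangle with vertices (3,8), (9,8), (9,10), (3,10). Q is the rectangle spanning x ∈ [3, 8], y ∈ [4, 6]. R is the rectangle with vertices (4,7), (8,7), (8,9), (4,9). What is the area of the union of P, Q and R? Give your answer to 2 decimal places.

26.00

By inclusion–exclusion:
Individual areas: |P| = 12, |Q| = 10, |R| = 8.
|P∩Q| = 0 (no overlap).
|P∩R|: x∈[4,8], y∈[8,9] → 4·1 = 4.
|Q∩R| = 0 (no overlap).
|P∩Q∩R| = 0.
|P ∪ Q ∪ R| = 30 − 4 + 0 = 26.00.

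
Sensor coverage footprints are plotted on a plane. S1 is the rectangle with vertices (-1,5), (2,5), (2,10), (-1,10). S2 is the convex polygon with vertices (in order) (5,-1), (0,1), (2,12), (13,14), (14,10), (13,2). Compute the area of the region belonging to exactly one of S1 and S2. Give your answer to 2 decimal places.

164.82

|S1| = 15, |S2| = 158, |S1∩S2| = 4.0909.
|S1 △ S2| = |S1| + |S2| − 2·|S1∩S2| = 15 + 158 − 8.1818 = 164.82.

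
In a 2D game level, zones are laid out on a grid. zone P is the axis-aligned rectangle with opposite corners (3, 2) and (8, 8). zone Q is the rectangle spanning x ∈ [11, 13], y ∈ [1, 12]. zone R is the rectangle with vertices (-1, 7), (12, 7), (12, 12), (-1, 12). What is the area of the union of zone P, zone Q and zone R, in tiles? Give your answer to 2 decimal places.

107.00

By inclusion–exclusion:
Individual areas: |zone P| = 30, |zone Q| = 22, |zone R| = 65.
|zone P∩zone Q| = 0 (no overlap).
|zone P∩zone R|: x∈[3,8], y∈[7,8] → 5·1 = 5.
|zone Q∩zone R|: x∈[11,12], y∈[7,12] → 1·5 = 5.
|zone P∩zone Q∩zone R| = 0.
|zone P ∪ zone Q ∪ zone R| = 117 − 10 + 0 = 107.00.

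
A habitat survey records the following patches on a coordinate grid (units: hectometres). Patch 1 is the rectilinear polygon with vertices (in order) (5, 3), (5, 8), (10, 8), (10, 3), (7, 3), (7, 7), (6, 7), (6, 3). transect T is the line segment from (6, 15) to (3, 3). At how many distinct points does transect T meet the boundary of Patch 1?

0

The segment lies entirely outside Patch 1 and never meets its boundary.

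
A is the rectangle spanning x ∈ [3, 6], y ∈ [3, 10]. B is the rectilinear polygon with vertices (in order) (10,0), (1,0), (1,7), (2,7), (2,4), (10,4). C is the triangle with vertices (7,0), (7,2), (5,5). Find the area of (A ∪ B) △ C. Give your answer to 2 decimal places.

|A ∪ B| = 57.
|(A ∪ B) ∩ C| = 2.
|(A ∪ B) △ C| = 57 + 2 − 4 = 55.00.

55.00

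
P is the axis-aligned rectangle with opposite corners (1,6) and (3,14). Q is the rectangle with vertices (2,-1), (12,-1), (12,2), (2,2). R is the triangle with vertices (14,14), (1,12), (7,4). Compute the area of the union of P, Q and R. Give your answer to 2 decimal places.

101.03

By inclusion–exclusion:
Individual areas: |P| = 16, |Q| = 30, |R| = 58.
|P∩Q| = 0 (no overlap).
|P∩R| = 2.9744.
|Q∩R| = 0.
|P∩Q∩R| = 0.
|P ∪ Q ∪ R| = 104 − 2.9744 + 0 = 101.03.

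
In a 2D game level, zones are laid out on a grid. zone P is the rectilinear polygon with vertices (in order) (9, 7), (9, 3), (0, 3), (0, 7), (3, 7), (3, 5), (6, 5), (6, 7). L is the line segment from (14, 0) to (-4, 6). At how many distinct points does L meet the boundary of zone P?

The segment meets the boundary at (0,4.667), (5,3).

2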